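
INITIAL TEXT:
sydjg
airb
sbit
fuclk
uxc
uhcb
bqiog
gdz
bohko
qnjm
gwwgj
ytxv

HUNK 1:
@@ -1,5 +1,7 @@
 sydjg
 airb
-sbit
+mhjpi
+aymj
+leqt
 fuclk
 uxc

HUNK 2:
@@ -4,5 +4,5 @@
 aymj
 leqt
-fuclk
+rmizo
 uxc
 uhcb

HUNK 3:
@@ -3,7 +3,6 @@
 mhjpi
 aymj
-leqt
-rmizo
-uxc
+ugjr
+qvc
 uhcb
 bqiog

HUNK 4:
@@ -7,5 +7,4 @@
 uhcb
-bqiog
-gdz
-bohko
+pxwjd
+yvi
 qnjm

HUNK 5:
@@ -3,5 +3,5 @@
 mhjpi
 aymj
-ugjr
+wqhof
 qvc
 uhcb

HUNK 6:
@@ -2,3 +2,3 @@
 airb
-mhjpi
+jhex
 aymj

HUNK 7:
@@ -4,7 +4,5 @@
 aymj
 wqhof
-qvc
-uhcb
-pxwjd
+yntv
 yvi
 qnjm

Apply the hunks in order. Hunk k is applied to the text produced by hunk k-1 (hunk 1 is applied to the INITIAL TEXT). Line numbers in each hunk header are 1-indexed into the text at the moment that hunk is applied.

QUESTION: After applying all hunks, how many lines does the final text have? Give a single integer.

Answer: 10

Derivation:
Hunk 1: at line 1 remove [sbit] add [mhjpi,aymj,leqt] -> 14 lines: sydjg airb mhjpi aymj leqt fuclk uxc uhcb bqiog gdz bohko qnjm gwwgj ytxv
Hunk 2: at line 4 remove [fuclk] add [rmizo] -> 14 lines: sydjg airb mhjpi aymj leqt rmizo uxc uhcb bqiog gdz bohko qnjm gwwgj ytxv
Hunk 3: at line 3 remove [leqt,rmizo,uxc] add [ugjr,qvc] -> 13 lines: sydjg airb mhjpi aymj ugjr qvc uhcb bqiog gdz bohko qnjm gwwgj ytxv
Hunk 4: at line 7 remove [bqiog,gdz,bohko] add [pxwjd,yvi] -> 12 lines: sydjg airb mhjpi aymj ugjr qvc uhcb pxwjd yvi qnjm gwwgj ytxv
Hunk 5: at line 3 remove [ugjr] add [wqhof] -> 12 lines: sydjg airb mhjpi aymj wqhof qvc uhcb pxwjd yvi qnjm gwwgj ytxv
Hunk 6: at line 2 remove [mhjpi] add [jhex] -> 12 lines: sydjg airb jhex aymj wqhof qvc uhcb pxwjd yvi qnjm gwwgj ytxv
Hunk 7: at line 4 remove [qvc,uhcb,pxwjd] add [yntv] -> 10 lines: sydjg airb jhex aymj wqhof yntv yvi qnjm gwwgj ytxv
Final line count: 10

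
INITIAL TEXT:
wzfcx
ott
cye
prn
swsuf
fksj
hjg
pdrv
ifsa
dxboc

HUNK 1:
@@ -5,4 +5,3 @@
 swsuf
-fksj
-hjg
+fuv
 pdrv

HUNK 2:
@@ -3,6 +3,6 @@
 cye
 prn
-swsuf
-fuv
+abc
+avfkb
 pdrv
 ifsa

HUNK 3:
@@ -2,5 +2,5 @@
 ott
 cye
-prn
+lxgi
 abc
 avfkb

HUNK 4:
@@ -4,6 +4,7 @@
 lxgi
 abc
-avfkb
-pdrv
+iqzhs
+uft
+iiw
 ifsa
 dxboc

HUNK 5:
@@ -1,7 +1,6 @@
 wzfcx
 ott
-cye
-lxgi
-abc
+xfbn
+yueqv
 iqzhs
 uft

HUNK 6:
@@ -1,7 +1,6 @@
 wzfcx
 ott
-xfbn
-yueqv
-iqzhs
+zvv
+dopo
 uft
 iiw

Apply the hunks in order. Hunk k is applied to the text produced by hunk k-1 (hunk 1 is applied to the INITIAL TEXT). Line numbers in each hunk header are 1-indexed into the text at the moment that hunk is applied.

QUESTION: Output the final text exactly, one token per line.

Hunk 1: at line 5 remove [fksj,hjg] add [fuv] -> 9 lines: wzfcx ott cye prn swsuf fuv pdrv ifsa dxboc
Hunk 2: at line 3 remove [swsuf,fuv] add [abc,avfkb] -> 9 lines: wzfcx ott cye prn abc avfkb pdrv ifsa dxboc
Hunk 3: at line 2 remove [prn] add [lxgi] -> 9 lines: wzfcx ott cye lxgi abc avfkb pdrv ifsa dxboc
Hunk 4: at line 4 remove [avfkb,pdrv] add [iqzhs,uft,iiw] -> 10 lines: wzfcx ott cye lxgi abc iqzhs uft iiw ifsa dxboc
Hunk 5: at line 1 remove [cye,lxgi,abc] add [xfbn,yueqv] -> 9 lines: wzfcx ott xfbn yueqv iqzhs uft iiw ifsa dxboc
Hunk 6: at line 1 remove [xfbn,yueqv,iqzhs] add [zvv,dopo] -> 8 lines: wzfcx ott zvv dopo uft iiw ifsa dxboc

Answer: wzfcx
ott
zvv
dopo
uft
iiw
ifsa
dxboc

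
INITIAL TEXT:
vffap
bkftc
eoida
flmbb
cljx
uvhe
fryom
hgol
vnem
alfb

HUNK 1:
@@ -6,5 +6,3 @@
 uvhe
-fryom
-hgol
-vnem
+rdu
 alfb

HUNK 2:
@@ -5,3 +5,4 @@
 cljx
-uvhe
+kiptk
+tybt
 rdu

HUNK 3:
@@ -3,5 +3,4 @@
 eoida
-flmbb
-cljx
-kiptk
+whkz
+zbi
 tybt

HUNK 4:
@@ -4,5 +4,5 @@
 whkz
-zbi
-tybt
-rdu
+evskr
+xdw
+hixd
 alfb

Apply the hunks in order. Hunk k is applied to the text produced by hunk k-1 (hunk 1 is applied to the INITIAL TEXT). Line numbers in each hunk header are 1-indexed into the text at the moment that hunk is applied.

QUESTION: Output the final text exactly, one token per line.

Hunk 1: at line 6 remove [fryom,hgol,vnem] add [rdu] -> 8 lines: vffap bkftc eoida flmbb cljx uvhe rdu alfb
Hunk 2: at line 5 remove [uvhe] add [kiptk,tybt] -> 9 lines: vffap bkftc eoida flmbb cljx kiptk tybt rdu alfb
Hunk 3: at line 3 remove [flmbb,cljx,kiptk] add [whkz,zbi] -> 8 lines: vffap bkftc eoida whkz zbi tybt rdu alfb
Hunk 4: at line 4 remove [zbi,tybt,rdu] add [evskr,xdw,hixd] -> 8 lines: vffap bkftc eoida whkz evskr xdw hixd alfb

Answer: vffap
bkftc
eoida
whkz
evskr
xdw
hixd
alfb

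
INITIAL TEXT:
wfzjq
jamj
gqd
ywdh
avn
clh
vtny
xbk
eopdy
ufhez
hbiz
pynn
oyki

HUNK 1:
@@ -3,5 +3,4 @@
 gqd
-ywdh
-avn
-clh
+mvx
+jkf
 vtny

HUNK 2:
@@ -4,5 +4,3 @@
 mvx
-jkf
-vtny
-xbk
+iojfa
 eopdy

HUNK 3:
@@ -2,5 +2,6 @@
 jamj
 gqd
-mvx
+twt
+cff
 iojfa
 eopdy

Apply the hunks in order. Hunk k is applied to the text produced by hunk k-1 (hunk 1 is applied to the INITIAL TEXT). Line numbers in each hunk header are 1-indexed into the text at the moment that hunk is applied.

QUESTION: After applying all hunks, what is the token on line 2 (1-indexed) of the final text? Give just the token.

Answer: jamj

Derivation:
Hunk 1: at line 3 remove [ywdh,avn,clh] add [mvx,jkf] -> 12 lines: wfzjq jamj gqd mvx jkf vtny xbk eopdy ufhez hbiz pynn oyki
Hunk 2: at line 4 remove [jkf,vtny,xbk] add [iojfa] -> 10 lines: wfzjq jamj gqd mvx iojfa eopdy ufhez hbiz pynn oyki
Hunk 3: at line 2 remove [mvx] add [twt,cff] -> 11 lines: wfzjq jamj gqd twt cff iojfa eopdy ufhez hbiz pynn oyki
Final line 2: jamj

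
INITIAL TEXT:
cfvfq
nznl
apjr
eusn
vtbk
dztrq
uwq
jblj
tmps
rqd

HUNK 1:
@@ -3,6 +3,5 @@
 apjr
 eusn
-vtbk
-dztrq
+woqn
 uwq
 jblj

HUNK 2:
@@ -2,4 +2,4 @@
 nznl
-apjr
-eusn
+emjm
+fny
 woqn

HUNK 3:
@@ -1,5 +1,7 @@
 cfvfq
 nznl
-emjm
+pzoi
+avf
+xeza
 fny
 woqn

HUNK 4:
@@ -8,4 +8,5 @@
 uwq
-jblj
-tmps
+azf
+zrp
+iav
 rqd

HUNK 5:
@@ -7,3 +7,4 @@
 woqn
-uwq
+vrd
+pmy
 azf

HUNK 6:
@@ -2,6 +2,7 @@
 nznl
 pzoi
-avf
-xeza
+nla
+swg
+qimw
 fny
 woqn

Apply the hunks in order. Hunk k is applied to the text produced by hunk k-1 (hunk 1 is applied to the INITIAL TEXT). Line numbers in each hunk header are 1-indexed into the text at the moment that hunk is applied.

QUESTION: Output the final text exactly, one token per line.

Answer: cfvfq
nznl
pzoi
nla
swg
qimw
fny
woqn
vrd
pmy
azf
zrp
iav
rqd

Derivation:
Hunk 1: at line 3 remove [vtbk,dztrq] add [woqn] -> 9 lines: cfvfq nznl apjr eusn woqn uwq jblj tmps rqd
Hunk 2: at line 2 remove [apjr,eusn] add [emjm,fny] -> 9 lines: cfvfq nznl emjm fny woqn uwq jblj tmps rqd
Hunk 3: at line 1 remove [emjm] add [pzoi,avf,xeza] -> 11 lines: cfvfq nznl pzoi avf xeza fny woqn uwq jblj tmps rqd
Hunk 4: at line 8 remove [jblj,tmps] add [azf,zrp,iav] -> 12 lines: cfvfq nznl pzoi avf xeza fny woqn uwq azf zrp iav rqd
Hunk 5: at line 7 remove [uwq] add [vrd,pmy] -> 13 lines: cfvfq nznl pzoi avf xeza fny woqn vrd pmy azf zrp iav rqd
Hunk 6: at line 2 remove [avf,xeza] add [nla,swg,qimw] -> 14 lines: cfvfq nznl pzoi nla swg qimw fny woqn vrd pmy azf zrp iav rqd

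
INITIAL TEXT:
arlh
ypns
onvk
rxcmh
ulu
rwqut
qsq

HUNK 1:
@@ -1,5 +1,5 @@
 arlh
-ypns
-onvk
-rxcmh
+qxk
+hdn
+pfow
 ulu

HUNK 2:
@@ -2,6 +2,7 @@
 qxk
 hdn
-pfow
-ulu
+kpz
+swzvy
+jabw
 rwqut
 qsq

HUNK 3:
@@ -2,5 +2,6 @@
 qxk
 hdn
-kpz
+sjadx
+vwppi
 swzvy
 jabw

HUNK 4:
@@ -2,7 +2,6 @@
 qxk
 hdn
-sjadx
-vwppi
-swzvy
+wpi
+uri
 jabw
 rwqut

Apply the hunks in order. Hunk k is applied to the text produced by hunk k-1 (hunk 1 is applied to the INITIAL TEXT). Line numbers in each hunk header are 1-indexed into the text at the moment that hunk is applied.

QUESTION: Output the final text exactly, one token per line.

Answer: arlh
qxk
hdn
wpi
uri
jabw
rwqut
qsq

Derivation:
Hunk 1: at line 1 remove [ypns,onvk,rxcmh] add [qxk,hdn,pfow] -> 7 lines: arlh qxk hdn pfow ulu rwqut qsq
Hunk 2: at line 2 remove [pfow,ulu] add [kpz,swzvy,jabw] -> 8 lines: arlh qxk hdn kpz swzvy jabw rwqut qsq
Hunk 3: at line 2 remove [kpz] add [sjadx,vwppi] -> 9 lines: arlh qxk hdn sjadx vwppi swzvy jabw rwqut qsq
Hunk 4: at line 2 remove [sjadx,vwppi,swzvy] add [wpi,uri] -> 8 lines: arlh qxk hdn wpi uri jabw rwqut qsq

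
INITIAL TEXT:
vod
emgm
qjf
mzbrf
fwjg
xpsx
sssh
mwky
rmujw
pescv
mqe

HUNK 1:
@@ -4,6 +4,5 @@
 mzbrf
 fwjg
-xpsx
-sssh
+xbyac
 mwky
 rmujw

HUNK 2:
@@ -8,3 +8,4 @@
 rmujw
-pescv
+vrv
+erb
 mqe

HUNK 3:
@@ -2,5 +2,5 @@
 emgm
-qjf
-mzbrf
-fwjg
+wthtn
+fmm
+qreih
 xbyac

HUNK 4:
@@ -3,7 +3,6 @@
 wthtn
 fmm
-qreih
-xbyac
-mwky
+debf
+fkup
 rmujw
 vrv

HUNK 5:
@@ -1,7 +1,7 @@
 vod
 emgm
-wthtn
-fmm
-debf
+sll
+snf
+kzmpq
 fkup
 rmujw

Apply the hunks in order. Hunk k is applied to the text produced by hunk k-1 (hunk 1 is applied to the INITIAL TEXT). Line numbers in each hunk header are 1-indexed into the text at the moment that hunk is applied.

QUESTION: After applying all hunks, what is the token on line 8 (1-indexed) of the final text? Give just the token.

Answer: vrv

Derivation:
Hunk 1: at line 4 remove [xpsx,sssh] add [xbyac] -> 10 lines: vod emgm qjf mzbrf fwjg xbyac mwky rmujw pescv mqe
Hunk 2: at line 8 remove [pescv] add [vrv,erb] -> 11 lines: vod emgm qjf mzbrf fwjg xbyac mwky rmujw vrv erb mqe
Hunk 3: at line 2 remove [qjf,mzbrf,fwjg] add [wthtn,fmm,qreih] -> 11 lines: vod emgm wthtn fmm qreih xbyac mwky rmujw vrv erb mqe
Hunk 4: at line 3 remove [qreih,xbyac,mwky] add [debf,fkup] -> 10 lines: vod emgm wthtn fmm debf fkup rmujw vrv erb mqe
Hunk 5: at line 1 remove [wthtn,fmm,debf] add [sll,snf,kzmpq] -> 10 lines: vod emgm sll snf kzmpq fkup rmujw vrv erb mqe
Final line 8: vrv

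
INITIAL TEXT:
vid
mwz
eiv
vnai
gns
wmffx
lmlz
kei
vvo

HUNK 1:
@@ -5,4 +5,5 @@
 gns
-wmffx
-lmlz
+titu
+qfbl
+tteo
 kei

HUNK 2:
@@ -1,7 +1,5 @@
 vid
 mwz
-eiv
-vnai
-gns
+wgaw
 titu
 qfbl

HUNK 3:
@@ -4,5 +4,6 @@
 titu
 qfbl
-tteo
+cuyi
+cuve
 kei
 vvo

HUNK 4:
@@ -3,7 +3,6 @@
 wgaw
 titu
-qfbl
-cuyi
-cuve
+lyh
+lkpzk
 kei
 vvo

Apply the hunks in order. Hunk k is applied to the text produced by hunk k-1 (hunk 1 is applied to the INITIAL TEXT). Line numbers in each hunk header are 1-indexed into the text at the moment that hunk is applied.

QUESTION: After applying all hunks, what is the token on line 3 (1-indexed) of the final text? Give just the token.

Hunk 1: at line 5 remove [wmffx,lmlz] add [titu,qfbl,tteo] -> 10 lines: vid mwz eiv vnai gns titu qfbl tteo kei vvo
Hunk 2: at line 1 remove [eiv,vnai,gns] add [wgaw] -> 8 lines: vid mwz wgaw titu qfbl tteo kei vvo
Hunk 3: at line 4 remove [tteo] add [cuyi,cuve] -> 9 lines: vid mwz wgaw titu qfbl cuyi cuve kei vvo
Hunk 4: at line 3 remove [qfbl,cuyi,cuve] add [lyh,lkpzk] -> 8 lines: vid mwz wgaw titu lyh lkpzk kei vvo
Final line 3: wgaw

Answer: wgaw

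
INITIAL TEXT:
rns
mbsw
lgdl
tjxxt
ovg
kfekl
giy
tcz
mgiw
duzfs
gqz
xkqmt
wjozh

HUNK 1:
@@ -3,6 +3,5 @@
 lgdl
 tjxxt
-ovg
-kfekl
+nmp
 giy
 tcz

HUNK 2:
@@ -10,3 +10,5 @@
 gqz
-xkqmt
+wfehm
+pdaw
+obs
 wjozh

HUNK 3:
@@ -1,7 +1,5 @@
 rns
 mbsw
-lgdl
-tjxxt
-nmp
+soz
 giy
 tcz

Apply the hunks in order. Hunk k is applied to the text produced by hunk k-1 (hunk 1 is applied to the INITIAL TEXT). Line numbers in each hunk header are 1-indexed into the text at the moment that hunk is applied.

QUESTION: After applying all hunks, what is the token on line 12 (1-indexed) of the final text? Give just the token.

Answer: wjozh

Derivation:
Hunk 1: at line 3 remove [ovg,kfekl] add [nmp] -> 12 lines: rns mbsw lgdl tjxxt nmp giy tcz mgiw duzfs gqz xkqmt wjozh
Hunk 2: at line 10 remove [xkqmt] add [wfehm,pdaw,obs] -> 14 lines: rns mbsw lgdl tjxxt nmp giy tcz mgiw duzfs gqz wfehm pdaw obs wjozh
Hunk 3: at line 1 remove [lgdl,tjxxt,nmp] add [soz] -> 12 lines: rns mbsw soz giy tcz mgiw duzfs gqz wfehm pdaw obs wjozh
Final line 12: wjozh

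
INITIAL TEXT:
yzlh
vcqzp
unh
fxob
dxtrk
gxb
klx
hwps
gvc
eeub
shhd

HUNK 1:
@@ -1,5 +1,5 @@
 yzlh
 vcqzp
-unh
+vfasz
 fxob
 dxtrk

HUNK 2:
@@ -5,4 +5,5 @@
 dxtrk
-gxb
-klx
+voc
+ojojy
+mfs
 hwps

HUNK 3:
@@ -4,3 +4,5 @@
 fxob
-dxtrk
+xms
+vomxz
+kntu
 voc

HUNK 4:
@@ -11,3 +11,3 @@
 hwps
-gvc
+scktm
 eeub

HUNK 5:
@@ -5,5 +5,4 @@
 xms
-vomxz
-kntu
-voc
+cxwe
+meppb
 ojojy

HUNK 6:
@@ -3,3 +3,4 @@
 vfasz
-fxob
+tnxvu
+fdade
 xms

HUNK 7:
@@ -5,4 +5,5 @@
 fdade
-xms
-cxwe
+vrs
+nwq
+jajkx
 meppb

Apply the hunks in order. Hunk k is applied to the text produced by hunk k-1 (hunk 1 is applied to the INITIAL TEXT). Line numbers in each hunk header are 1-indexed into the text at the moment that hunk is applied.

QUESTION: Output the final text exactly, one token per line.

Hunk 1: at line 1 remove [unh] add [vfasz] -> 11 lines: yzlh vcqzp vfasz fxob dxtrk gxb klx hwps gvc eeub shhd
Hunk 2: at line 5 remove [gxb,klx] add [voc,ojojy,mfs] -> 12 lines: yzlh vcqzp vfasz fxob dxtrk voc ojojy mfs hwps gvc eeub shhd
Hunk 3: at line 4 remove [dxtrk] add [xms,vomxz,kntu] -> 14 lines: yzlh vcqzp vfasz fxob xms vomxz kntu voc ojojy mfs hwps gvc eeub shhd
Hunk 4: at line 11 remove [gvc] add [scktm] -> 14 lines: yzlh vcqzp vfasz fxob xms vomxz kntu voc ojojy mfs hwps scktm eeub shhd
Hunk 5: at line 5 remove [vomxz,kntu,voc] add [cxwe,meppb] -> 13 lines: yzlh vcqzp vfasz fxob xms cxwe meppb ojojy mfs hwps scktm eeub shhd
Hunk 6: at line 3 remove [fxob] add [tnxvu,fdade] -> 14 lines: yzlh vcqzp vfasz tnxvu fdade xms cxwe meppb ojojy mfs hwps scktm eeub shhd
Hunk 7: at line 5 remove [xms,cxwe] add [vrs,nwq,jajkx] -> 15 lines: yzlh vcqzp vfasz tnxvu fdade vrs nwq jajkx meppb ojojy mfs hwps scktm eeub shhd

Answer: yzlh
vcqzp
vfasz
tnxvu
fdade
vrs
nwq
jajkx
meppb
ojojy
mfs
hwps
scktm
eeub
shhd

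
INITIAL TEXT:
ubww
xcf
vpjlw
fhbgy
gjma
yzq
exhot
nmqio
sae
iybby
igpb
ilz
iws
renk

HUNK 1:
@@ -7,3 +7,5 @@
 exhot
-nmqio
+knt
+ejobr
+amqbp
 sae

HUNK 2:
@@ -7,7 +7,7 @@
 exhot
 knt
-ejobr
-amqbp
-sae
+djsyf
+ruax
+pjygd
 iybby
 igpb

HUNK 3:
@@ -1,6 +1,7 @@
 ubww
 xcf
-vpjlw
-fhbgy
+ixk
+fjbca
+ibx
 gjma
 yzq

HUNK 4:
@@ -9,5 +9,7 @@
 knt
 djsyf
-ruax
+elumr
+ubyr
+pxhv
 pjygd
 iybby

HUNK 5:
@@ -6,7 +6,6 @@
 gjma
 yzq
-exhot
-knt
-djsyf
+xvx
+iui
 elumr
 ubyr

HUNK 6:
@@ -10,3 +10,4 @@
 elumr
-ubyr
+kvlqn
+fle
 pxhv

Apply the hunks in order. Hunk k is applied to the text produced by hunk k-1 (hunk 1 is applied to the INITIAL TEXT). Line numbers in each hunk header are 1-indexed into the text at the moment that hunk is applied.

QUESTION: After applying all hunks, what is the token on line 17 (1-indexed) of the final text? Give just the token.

Answer: ilz

Derivation:
Hunk 1: at line 7 remove [nmqio] add [knt,ejobr,amqbp] -> 16 lines: ubww xcf vpjlw fhbgy gjma yzq exhot knt ejobr amqbp sae iybby igpb ilz iws renk
Hunk 2: at line 7 remove [ejobr,amqbp,sae] add [djsyf,ruax,pjygd] -> 16 lines: ubww xcf vpjlw fhbgy gjma yzq exhot knt djsyf ruax pjygd iybby igpb ilz iws renk
Hunk 3: at line 1 remove [vpjlw,fhbgy] add [ixk,fjbca,ibx] -> 17 lines: ubww xcf ixk fjbca ibx gjma yzq exhot knt djsyf ruax pjygd iybby igpb ilz iws renk
Hunk 4: at line 9 remove [ruax] add [elumr,ubyr,pxhv] -> 19 lines: ubww xcf ixk fjbca ibx gjma yzq exhot knt djsyf elumr ubyr pxhv pjygd iybby igpb ilz iws renk
Hunk 5: at line 6 remove [exhot,knt,djsyf] add [xvx,iui] -> 18 lines: ubww xcf ixk fjbca ibx gjma yzq xvx iui elumr ubyr pxhv pjygd iybby igpb ilz iws renk
Hunk 6: at line 10 remove [ubyr] add [kvlqn,fle] -> 19 lines: ubww xcf ixk fjbca ibx gjma yzq xvx iui elumr kvlqn fle pxhv pjygd iybby igpb ilz iws renk
Final line 17: ilz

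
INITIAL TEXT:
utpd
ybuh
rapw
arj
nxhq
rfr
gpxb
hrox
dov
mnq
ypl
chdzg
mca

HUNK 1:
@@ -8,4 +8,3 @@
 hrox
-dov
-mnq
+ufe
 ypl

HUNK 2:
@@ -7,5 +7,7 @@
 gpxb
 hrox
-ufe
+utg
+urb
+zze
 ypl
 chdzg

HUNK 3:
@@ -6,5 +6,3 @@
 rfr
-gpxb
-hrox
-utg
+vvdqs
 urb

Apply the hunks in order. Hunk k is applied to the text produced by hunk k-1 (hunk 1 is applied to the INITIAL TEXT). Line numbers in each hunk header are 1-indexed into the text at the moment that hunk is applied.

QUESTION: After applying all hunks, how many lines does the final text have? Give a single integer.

Hunk 1: at line 8 remove [dov,mnq] add [ufe] -> 12 lines: utpd ybuh rapw arj nxhq rfr gpxb hrox ufe ypl chdzg mca
Hunk 2: at line 7 remove [ufe] add [utg,urb,zze] -> 14 lines: utpd ybuh rapw arj nxhq rfr gpxb hrox utg urb zze ypl chdzg mca
Hunk 3: at line 6 remove [gpxb,hrox,utg] add [vvdqs] -> 12 lines: utpd ybuh rapw arj nxhq rfr vvdqs urb zze ypl chdzg mca
Final line count: 12

Answer: 12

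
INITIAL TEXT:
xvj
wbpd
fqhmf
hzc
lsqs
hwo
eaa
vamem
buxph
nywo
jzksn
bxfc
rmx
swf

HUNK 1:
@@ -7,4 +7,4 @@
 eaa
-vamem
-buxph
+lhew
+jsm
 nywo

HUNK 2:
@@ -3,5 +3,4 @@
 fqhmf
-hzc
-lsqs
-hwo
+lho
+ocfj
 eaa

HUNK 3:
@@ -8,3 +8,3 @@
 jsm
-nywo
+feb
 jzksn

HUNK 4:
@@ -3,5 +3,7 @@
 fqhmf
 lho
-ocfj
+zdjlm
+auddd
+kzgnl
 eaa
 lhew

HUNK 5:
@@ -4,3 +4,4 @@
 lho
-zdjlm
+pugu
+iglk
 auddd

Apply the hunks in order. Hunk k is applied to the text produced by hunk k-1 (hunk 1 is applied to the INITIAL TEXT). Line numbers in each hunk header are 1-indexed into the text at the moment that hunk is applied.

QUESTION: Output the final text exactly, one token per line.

Answer: xvj
wbpd
fqhmf
lho
pugu
iglk
auddd
kzgnl
eaa
lhew
jsm
feb
jzksn
bxfc
rmx
swf

Derivation:
Hunk 1: at line 7 remove [vamem,buxph] add [lhew,jsm] -> 14 lines: xvj wbpd fqhmf hzc lsqs hwo eaa lhew jsm nywo jzksn bxfc rmx swf
Hunk 2: at line 3 remove [hzc,lsqs,hwo] add [lho,ocfj] -> 13 lines: xvj wbpd fqhmf lho ocfj eaa lhew jsm nywo jzksn bxfc rmx swf
Hunk 3: at line 8 remove [nywo] add [feb] -> 13 lines: xvj wbpd fqhmf lho ocfj eaa lhew jsm feb jzksn bxfc rmx swf
Hunk 4: at line 3 remove [ocfj] add [zdjlm,auddd,kzgnl] -> 15 lines: xvj wbpd fqhmf lho zdjlm auddd kzgnl eaa lhew jsm feb jzksn bxfc rmx swf
Hunk 5: at line 4 remove [zdjlm] add [pugu,iglk] -> 16 lines: xvj wbpd fqhmf lho pugu iglk auddd kzgnl eaa lhew jsm feb jzksn bxfc rmx swf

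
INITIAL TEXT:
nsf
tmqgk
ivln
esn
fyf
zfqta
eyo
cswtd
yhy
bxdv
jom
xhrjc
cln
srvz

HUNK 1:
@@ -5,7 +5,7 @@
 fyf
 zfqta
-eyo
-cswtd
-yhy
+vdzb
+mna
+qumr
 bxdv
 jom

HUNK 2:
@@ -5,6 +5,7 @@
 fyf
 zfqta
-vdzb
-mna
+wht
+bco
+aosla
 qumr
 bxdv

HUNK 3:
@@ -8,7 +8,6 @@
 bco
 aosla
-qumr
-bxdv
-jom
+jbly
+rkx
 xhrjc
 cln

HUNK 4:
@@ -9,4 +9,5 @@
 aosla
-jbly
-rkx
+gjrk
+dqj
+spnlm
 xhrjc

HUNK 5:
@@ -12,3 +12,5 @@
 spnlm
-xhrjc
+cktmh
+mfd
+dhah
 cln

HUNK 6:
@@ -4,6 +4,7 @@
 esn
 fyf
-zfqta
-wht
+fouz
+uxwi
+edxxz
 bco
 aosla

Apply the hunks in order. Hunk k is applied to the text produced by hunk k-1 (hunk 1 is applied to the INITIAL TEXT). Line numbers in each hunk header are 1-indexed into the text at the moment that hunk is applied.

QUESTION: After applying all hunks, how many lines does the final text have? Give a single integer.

Answer: 18

Derivation:
Hunk 1: at line 5 remove [eyo,cswtd,yhy] add [vdzb,mna,qumr] -> 14 lines: nsf tmqgk ivln esn fyf zfqta vdzb mna qumr bxdv jom xhrjc cln srvz
Hunk 2: at line 5 remove [vdzb,mna] add [wht,bco,aosla] -> 15 lines: nsf tmqgk ivln esn fyf zfqta wht bco aosla qumr bxdv jom xhrjc cln srvz
Hunk 3: at line 8 remove [qumr,bxdv,jom] add [jbly,rkx] -> 14 lines: nsf tmqgk ivln esn fyf zfqta wht bco aosla jbly rkx xhrjc cln srvz
Hunk 4: at line 9 remove [jbly,rkx] add [gjrk,dqj,spnlm] -> 15 lines: nsf tmqgk ivln esn fyf zfqta wht bco aosla gjrk dqj spnlm xhrjc cln srvz
Hunk 5: at line 12 remove [xhrjc] add [cktmh,mfd,dhah] -> 17 lines: nsf tmqgk ivln esn fyf zfqta wht bco aosla gjrk dqj spnlm cktmh mfd dhah cln srvz
Hunk 6: at line 4 remove [zfqta,wht] add [fouz,uxwi,edxxz] -> 18 lines: nsf tmqgk ivln esn fyf fouz uxwi edxxz bco aosla gjrk dqj spnlm cktmh mfd dhah cln srvz
Final line count: 18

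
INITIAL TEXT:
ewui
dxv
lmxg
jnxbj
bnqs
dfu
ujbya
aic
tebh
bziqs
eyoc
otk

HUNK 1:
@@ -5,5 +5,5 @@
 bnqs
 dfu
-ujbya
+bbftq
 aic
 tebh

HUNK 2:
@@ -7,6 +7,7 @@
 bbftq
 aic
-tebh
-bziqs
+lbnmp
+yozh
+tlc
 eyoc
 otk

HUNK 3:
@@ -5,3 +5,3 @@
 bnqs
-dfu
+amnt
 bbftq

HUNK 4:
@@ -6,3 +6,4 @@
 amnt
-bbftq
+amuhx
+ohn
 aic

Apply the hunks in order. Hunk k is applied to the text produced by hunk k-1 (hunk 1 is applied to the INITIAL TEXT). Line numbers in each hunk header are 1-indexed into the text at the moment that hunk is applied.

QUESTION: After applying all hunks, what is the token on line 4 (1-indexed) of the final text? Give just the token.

Hunk 1: at line 5 remove [ujbya] add [bbftq] -> 12 lines: ewui dxv lmxg jnxbj bnqs dfu bbftq aic tebh bziqs eyoc otk
Hunk 2: at line 7 remove [tebh,bziqs] add [lbnmp,yozh,tlc] -> 13 lines: ewui dxv lmxg jnxbj bnqs dfu bbftq aic lbnmp yozh tlc eyoc otk
Hunk 3: at line 5 remove [dfu] add [amnt] -> 13 lines: ewui dxv lmxg jnxbj bnqs amnt bbftq aic lbnmp yozh tlc eyoc otk
Hunk 4: at line 6 remove [bbftq] add [amuhx,ohn] -> 14 lines: ewui dxv lmxg jnxbj bnqs amnt amuhx ohn aic lbnmp yozh tlc eyoc otk
Final line 4: jnxbj

Answer: jnxbj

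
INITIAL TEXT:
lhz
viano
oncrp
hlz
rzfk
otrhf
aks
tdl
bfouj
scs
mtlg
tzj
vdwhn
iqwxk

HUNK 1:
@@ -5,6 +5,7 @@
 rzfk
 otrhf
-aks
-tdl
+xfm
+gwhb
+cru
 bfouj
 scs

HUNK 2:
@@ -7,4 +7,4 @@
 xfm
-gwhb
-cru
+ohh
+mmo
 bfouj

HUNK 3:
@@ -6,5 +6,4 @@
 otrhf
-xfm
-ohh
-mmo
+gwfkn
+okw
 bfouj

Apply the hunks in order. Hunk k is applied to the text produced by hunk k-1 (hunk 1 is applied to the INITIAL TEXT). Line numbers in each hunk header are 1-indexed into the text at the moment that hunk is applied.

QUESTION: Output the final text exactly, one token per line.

Answer: lhz
viano
oncrp
hlz
rzfk
otrhf
gwfkn
okw
bfouj
scs
mtlg
tzj
vdwhn
iqwxk

Derivation:
Hunk 1: at line 5 remove [aks,tdl] add [xfm,gwhb,cru] -> 15 lines: lhz viano oncrp hlz rzfk otrhf xfm gwhb cru bfouj scs mtlg tzj vdwhn iqwxk
Hunk 2: at line 7 remove [gwhb,cru] add [ohh,mmo] -> 15 lines: lhz viano oncrp hlz rzfk otrhf xfm ohh mmo bfouj scs mtlg tzj vdwhn iqwxk
Hunk 3: at line 6 remove [xfm,ohh,mmo] add [gwfkn,okw] -> 14 lines: lhz viano oncrp hlz rzfk otrhf gwfkn okw bfouj scs mtlg tzj vdwhn iqwxk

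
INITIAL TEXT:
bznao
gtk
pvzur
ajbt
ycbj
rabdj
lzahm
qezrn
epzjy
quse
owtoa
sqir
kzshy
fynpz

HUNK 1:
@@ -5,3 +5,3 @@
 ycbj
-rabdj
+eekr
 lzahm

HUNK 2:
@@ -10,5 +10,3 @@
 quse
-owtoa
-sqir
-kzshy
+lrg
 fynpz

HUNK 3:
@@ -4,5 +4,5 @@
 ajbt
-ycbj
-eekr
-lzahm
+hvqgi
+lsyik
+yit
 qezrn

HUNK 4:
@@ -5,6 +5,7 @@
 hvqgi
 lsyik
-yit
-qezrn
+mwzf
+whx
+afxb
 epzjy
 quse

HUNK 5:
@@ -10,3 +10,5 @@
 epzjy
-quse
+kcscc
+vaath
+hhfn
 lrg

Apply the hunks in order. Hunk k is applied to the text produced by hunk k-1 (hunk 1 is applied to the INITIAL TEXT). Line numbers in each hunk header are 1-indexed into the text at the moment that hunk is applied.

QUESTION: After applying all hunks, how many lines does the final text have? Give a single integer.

Hunk 1: at line 5 remove [rabdj] add [eekr] -> 14 lines: bznao gtk pvzur ajbt ycbj eekr lzahm qezrn epzjy quse owtoa sqir kzshy fynpz
Hunk 2: at line 10 remove [owtoa,sqir,kzshy] add [lrg] -> 12 lines: bznao gtk pvzur ajbt ycbj eekr lzahm qezrn epzjy quse lrg fynpz
Hunk 3: at line 4 remove [ycbj,eekr,lzahm] add [hvqgi,lsyik,yit] -> 12 lines: bznao gtk pvzur ajbt hvqgi lsyik yit qezrn epzjy quse lrg fynpz
Hunk 4: at line 5 remove [yit,qezrn] add [mwzf,whx,afxb] -> 13 lines: bznao gtk pvzur ajbt hvqgi lsyik mwzf whx afxb epzjy quse lrg fynpz
Hunk 5: at line 10 remove [quse] add [kcscc,vaath,hhfn] -> 15 lines: bznao gtk pvzur ajbt hvqgi lsyik mwzf whx afxb epzjy kcscc vaath hhfn lrg fynpz
Final line count: 15

Answer: 15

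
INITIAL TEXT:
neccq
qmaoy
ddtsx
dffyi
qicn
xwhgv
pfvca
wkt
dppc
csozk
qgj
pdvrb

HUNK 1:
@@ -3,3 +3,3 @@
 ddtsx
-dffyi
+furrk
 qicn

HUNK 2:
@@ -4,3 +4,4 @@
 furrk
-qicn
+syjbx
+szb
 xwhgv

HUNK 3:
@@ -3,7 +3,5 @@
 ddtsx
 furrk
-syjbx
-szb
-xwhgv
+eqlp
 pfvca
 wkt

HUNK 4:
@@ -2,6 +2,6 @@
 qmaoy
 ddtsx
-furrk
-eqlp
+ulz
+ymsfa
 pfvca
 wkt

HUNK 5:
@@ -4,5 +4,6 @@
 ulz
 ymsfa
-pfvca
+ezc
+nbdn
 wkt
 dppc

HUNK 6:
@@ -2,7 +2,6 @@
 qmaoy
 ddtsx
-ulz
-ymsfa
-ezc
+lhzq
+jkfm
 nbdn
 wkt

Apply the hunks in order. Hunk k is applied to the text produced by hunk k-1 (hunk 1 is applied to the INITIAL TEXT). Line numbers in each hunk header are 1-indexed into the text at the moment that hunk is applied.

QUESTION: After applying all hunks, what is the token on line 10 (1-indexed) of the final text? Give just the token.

Hunk 1: at line 3 remove [dffyi] add [furrk] -> 12 lines: neccq qmaoy ddtsx furrk qicn xwhgv pfvca wkt dppc csozk qgj pdvrb
Hunk 2: at line 4 remove [qicn] add [syjbx,szb] -> 13 lines: neccq qmaoy ddtsx furrk syjbx szb xwhgv pfvca wkt dppc csozk qgj pdvrb
Hunk 3: at line 3 remove [syjbx,szb,xwhgv] add [eqlp] -> 11 lines: neccq qmaoy ddtsx furrk eqlp pfvca wkt dppc csozk qgj pdvrb
Hunk 4: at line 2 remove [furrk,eqlp] add [ulz,ymsfa] -> 11 lines: neccq qmaoy ddtsx ulz ymsfa pfvca wkt dppc csozk qgj pdvrb
Hunk 5: at line 4 remove [pfvca] add [ezc,nbdn] -> 12 lines: neccq qmaoy ddtsx ulz ymsfa ezc nbdn wkt dppc csozk qgj pdvrb
Hunk 6: at line 2 remove [ulz,ymsfa,ezc] add [lhzq,jkfm] -> 11 lines: neccq qmaoy ddtsx lhzq jkfm nbdn wkt dppc csozk qgj pdvrb
Final line 10: qgj

Answer: qgj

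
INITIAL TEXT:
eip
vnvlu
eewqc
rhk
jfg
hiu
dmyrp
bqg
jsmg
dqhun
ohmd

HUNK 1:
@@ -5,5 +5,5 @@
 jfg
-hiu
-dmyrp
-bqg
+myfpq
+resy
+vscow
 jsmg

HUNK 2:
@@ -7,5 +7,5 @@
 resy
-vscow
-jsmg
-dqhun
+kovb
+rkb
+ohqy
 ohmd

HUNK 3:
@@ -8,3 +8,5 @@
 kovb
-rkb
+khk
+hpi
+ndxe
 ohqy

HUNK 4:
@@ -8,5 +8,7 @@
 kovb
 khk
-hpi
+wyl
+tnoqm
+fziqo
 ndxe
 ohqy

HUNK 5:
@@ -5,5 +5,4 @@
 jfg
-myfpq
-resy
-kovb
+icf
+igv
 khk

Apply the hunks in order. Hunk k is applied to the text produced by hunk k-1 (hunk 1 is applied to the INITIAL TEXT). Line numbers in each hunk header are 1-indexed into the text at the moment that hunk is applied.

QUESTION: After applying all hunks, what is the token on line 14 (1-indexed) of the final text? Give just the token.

Hunk 1: at line 5 remove [hiu,dmyrp,bqg] add [myfpq,resy,vscow] -> 11 lines: eip vnvlu eewqc rhk jfg myfpq resy vscow jsmg dqhun ohmd
Hunk 2: at line 7 remove [vscow,jsmg,dqhun] add [kovb,rkb,ohqy] -> 11 lines: eip vnvlu eewqc rhk jfg myfpq resy kovb rkb ohqy ohmd
Hunk 3: at line 8 remove [rkb] add [khk,hpi,ndxe] -> 13 lines: eip vnvlu eewqc rhk jfg myfpq resy kovb khk hpi ndxe ohqy ohmd
Hunk 4: at line 8 remove [hpi] add [wyl,tnoqm,fziqo] -> 15 lines: eip vnvlu eewqc rhk jfg myfpq resy kovb khk wyl tnoqm fziqo ndxe ohqy ohmd
Hunk 5: at line 5 remove [myfpq,resy,kovb] add [icf,igv] -> 14 lines: eip vnvlu eewqc rhk jfg icf igv khk wyl tnoqm fziqo ndxe ohqy ohmd
Final line 14: ohmd

Answer: ohmd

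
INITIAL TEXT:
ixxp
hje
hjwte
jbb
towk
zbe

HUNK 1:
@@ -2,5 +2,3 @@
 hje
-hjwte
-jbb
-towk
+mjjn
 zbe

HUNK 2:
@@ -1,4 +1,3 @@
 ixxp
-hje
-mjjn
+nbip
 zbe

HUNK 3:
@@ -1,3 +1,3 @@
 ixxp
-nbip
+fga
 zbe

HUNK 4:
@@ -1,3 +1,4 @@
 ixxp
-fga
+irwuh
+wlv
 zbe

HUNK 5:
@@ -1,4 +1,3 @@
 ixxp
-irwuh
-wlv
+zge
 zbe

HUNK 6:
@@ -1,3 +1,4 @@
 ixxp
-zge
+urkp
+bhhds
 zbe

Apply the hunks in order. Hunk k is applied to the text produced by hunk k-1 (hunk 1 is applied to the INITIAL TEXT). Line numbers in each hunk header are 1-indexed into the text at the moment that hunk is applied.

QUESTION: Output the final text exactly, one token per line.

Answer: ixxp
urkp
bhhds
zbe

Derivation:
Hunk 1: at line 2 remove [hjwte,jbb,towk] add [mjjn] -> 4 lines: ixxp hje mjjn zbe
Hunk 2: at line 1 remove [hje,mjjn] add [nbip] -> 3 lines: ixxp nbip zbe
Hunk 3: at line 1 remove [nbip] add [fga] -> 3 lines: ixxp fga zbe
Hunk 4: at line 1 remove [fga] add [irwuh,wlv] -> 4 lines: ixxp irwuh wlv zbe
Hunk 5: at line 1 remove [irwuh,wlv] add [zge] -> 3 lines: ixxp zge zbe
Hunk 6: at line 1 remove [zge] add [urkp,bhhds] -> 4 lines: ixxp urkp bhhds zbe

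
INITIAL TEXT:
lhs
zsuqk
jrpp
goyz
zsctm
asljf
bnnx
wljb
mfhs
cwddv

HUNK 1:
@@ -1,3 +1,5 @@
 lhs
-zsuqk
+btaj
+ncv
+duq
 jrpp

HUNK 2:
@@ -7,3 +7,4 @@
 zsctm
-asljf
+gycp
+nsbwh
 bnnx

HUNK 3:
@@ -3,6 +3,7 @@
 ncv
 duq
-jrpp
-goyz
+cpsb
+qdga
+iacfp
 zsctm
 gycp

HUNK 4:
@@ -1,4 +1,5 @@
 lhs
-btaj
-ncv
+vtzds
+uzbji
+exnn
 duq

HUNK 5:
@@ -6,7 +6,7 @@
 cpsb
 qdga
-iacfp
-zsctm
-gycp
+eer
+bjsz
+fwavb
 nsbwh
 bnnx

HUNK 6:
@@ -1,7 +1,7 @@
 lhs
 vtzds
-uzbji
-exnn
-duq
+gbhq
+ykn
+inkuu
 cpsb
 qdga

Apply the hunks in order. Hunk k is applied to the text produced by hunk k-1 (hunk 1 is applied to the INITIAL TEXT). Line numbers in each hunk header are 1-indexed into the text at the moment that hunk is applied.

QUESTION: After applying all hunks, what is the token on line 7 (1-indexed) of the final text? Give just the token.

Hunk 1: at line 1 remove [zsuqk] add [btaj,ncv,duq] -> 12 lines: lhs btaj ncv duq jrpp goyz zsctm asljf bnnx wljb mfhs cwddv
Hunk 2: at line 7 remove [asljf] add [gycp,nsbwh] -> 13 lines: lhs btaj ncv duq jrpp goyz zsctm gycp nsbwh bnnx wljb mfhs cwddv
Hunk 3: at line 3 remove [jrpp,goyz] add [cpsb,qdga,iacfp] -> 14 lines: lhs btaj ncv duq cpsb qdga iacfp zsctm gycp nsbwh bnnx wljb mfhs cwddv
Hunk 4: at line 1 remove [btaj,ncv] add [vtzds,uzbji,exnn] -> 15 lines: lhs vtzds uzbji exnn duq cpsb qdga iacfp zsctm gycp nsbwh bnnx wljb mfhs cwddv
Hunk 5: at line 6 remove [iacfp,zsctm,gycp] add [eer,bjsz,fwavb] -> 15 lines: lhs vtzds uzbji exnn duq cpsb qdga eer bjsz fwavb nsbwh bnnx wljb mfhs cwddv
Hunk 6: at line 1 remove [uzbji,exnn,duq] add [gbhq,ykn,inkuu] -> 15 lines: lhs vtzds gbhq ykn inkuu cpsb qdga eer bjsz fwavb nsbwh bnnx wljb mfhs cwddv
Final line 7: qdga

Answer: qdga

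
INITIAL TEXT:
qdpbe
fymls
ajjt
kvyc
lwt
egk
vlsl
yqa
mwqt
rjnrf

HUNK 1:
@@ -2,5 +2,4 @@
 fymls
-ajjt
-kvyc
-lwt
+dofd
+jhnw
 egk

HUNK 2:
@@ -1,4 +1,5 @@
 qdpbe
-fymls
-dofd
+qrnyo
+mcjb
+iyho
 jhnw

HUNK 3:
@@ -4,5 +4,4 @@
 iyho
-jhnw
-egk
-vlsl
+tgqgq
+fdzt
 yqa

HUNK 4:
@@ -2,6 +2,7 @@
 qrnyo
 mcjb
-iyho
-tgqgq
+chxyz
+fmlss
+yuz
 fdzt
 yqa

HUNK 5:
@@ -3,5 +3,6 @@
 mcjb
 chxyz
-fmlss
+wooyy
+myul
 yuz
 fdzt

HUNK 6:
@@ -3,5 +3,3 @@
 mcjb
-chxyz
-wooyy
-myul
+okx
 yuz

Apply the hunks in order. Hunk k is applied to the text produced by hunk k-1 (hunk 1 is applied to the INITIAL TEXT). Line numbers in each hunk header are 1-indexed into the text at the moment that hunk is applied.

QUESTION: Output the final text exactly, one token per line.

Answer: qdpbe
qrnyo
mcjb
okx
yuz
fdzt
yqa
mwqt
rjnrf

Derivation:
Hunk 1: at line 2 remove [ajjt,kvyc,lwt] add [dofd,jhnw] -> 9 lines: qdpbe fymls dofd jhnw egk vlsl yqa mwqt rjnrf
Hunk 2: at line 1 remove [fymls,dofd] add [qrnyo,mcjb,iyho] -> 10 lines: qdpbe qrnyo mcjb iyho jhnw egk vlsl yqa mwqt rjnrf
Hunk 3: at line 4 remove [jhnw,egk,vlsl] add [tgqgq,fdzt] -> 9 lines: qdpbe qrnyo mcjb iyho tgqgq fdzt yqa mwqt rjnrf
Hunk 4: at line 2 remove [iyho,tgqgq] add [chxyz,fmlss,yuz] -> 10 lines: qdpbe qrnyo mcjb chxyz fmlss yuz fdzt yqa mwqt rjnrf
Hunk 5: at line 3 remove [fmlss] add [wooyy,myul] -> 11 lines: qdpbe qrnyo mcjb chxyz wooyy myul yuz fdzt yqa mwqt rjnrf
Hunk 6: at line 3 remove [chxyz,wooyy,myul] add [okx] -> 9 lines: qdpbe qrnyo mcjb okx yuz fdzt yqa mwqt rjnrf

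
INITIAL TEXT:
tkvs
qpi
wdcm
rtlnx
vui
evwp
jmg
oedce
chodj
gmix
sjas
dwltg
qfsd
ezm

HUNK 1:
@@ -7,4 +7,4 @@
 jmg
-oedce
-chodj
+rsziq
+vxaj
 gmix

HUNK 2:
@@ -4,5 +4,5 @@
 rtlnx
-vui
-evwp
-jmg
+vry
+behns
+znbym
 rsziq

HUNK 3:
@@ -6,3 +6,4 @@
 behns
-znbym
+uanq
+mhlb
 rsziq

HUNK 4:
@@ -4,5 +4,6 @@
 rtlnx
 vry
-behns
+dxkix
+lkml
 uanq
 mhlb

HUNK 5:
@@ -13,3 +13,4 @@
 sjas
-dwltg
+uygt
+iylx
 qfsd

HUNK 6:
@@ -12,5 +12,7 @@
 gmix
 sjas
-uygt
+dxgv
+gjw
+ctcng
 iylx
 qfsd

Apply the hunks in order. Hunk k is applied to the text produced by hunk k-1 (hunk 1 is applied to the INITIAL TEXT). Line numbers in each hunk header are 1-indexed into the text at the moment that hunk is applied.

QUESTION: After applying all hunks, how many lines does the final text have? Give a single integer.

Hunk 1: at line 7 remove [oedce,chodj] add [rsziq,vxaj] -> 14 lines: tkvs qpi wdcm rtlnx vui evwp jmg rsziq vxaj gmix sjas dwltg qfsd ezm
Hunk 2: at line 4 remove [vui,evwp,jmg] add [vry,behns,znbym] -> 14 lines: tkvs qpi wdcm rtlnx vry behns znbym rsziq vxaj gmix sjas dwltg qfsd ezm
Hunk 3: at line 6 remove [znbym] add [uanq,mhlb] -> 15 lines: tkvs qpi wdcm rtlnx vry behns uanq mhlb rsziq vxaj gmix sjas dwltg qfsd ezm
Hunk 4: at line 4 remove [behns] add [dxkix,lkml] -> 16 lines: tkvs qpi wdcm rtlnx vry dxkix lkml uanq mhlb rsziq vxaj gmix sjas dwltg qfsd ezm
Hunk 5: at line 13 remove [dwltg] add [uygt,iylx] -> 17 lines: tkvs qpi wdcm rtlnx vry dxkix lkml uanq mhlb rsziq vxaj gmix sjas uygt iylx qfsd ezm
Hunk 6: at line 12 remove [uygt] add [dxgv,gjw,ctcng] -> 19 lines: tkvs qpi wdcm rtlnx vry dxkix lkml uanq mhlb rsziq vxaj gmix sjas dxgv gjw ctcng iylx qfsd ezm
Final line count: 19

Answer: 19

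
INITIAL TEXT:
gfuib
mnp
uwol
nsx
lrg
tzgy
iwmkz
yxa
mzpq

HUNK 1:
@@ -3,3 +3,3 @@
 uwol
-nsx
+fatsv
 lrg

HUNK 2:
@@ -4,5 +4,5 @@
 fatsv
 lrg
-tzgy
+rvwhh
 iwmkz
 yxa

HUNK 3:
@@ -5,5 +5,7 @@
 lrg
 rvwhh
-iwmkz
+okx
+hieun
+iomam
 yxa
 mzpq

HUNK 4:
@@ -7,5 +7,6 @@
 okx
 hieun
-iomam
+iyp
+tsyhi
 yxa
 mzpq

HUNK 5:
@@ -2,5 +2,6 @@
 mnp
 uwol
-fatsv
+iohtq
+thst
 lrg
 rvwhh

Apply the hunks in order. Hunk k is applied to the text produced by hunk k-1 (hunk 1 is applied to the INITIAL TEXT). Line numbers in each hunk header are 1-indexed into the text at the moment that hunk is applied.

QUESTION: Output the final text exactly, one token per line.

Hunk 1: at line 3 remove [nsx] add [fatsv] -> 9 lines: gfuib mnp uwol fatsv lrg tzgy iwmkz yxa mzpq
Hunk 2: at line 4 remove [tzgy] add [rvwhh] -> 9 lines: gfuib mnp uwol fatsv lrg rvwhh iwmkz yxa mzpq
Hunk 3: at line 5 remove [iwmkz] add [okx,hieun,iomam] -> 11 lines: gfuib mnp uwol fatsv lrg rvwhh okx hieun iomam yxa mzpq
Hunk 4: at line 7 remove [iomam] add [iyp,tsyhi] -> 12 lines: gfuib mnp uwol fatsv lrg rvwhh okx hieun iyp tsyhi yxa mzpq
Hunk 5: at line 2 remove [fatsv] add [iohtq,thst] -> 13 lines: gfuib mnp uwol iohtq thst lrg rvwhh okx hieun iyp tsyhi yxa mzpq

Answer: gfuib
mnp
uwol
iohtq
thst
lrg
rvwhh
okx
hieun
iyp
tsyhi
yxa
mzpq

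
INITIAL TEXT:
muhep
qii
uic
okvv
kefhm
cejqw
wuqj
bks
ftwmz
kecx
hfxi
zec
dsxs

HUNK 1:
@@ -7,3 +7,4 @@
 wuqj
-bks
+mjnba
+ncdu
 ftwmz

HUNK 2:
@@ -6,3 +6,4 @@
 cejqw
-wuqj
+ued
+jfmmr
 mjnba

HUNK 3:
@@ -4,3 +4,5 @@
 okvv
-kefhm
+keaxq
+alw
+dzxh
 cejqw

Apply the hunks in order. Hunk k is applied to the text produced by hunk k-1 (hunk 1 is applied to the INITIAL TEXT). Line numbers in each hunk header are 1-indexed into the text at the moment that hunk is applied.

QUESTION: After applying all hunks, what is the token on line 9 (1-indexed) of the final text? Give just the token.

Answer: ued

Derivation:
Hunk 1: at line 7 remove [bks] add [mjnba,ncdu] -> 14 lines: muhep qii uic okvv kefhm cejqw wuqj mjnba ncdu ftwmz kecx hfxi zec dsxs
Hunk 2: at line 6 remove [wuqj] add [ued,jfmmr] -> 15 lines: muhep qii uic okvv kefhm cejqw ued jfmmr mjnba ncdu ftwmz kecx hfxi zec dsxs
Hunk 3: at line 4 remove [kefhm] add [keaxq,alw,dzxh] -> 17 lines: muhep qii uic okvv keaxq alw dzxh cejqw ued jfmmr mjnba ncdu ftwmz kecx hfxi zec dsxs
Final line 9: ued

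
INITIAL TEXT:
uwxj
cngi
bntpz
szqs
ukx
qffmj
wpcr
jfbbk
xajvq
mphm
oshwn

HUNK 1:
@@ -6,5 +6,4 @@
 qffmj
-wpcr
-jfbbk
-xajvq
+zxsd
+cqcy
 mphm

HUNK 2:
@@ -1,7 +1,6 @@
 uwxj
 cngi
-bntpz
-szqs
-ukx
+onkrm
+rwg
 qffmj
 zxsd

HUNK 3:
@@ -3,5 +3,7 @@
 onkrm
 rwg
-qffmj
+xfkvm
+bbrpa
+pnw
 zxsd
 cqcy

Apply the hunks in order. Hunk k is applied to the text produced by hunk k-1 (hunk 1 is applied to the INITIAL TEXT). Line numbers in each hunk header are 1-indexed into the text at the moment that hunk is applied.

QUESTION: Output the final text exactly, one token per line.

Answer: uwxj
cngi
onkrm
rwg
xfkvm
bbrpa
pnw
zxsd
cqcy
mphm
oshwn

Derivation:
Hunk 1: at line 6 remove [wpcr,jfbbk,xajvq] add [zxsd,cqcy] -> 10 lines: uwxj cngi bntpz szqs ukx qffmj zxsd cqcy mphm oshwn
Hunk 2: at line 1 remove [bntpz,szqs,ukx] add [onkrm,rwg] -> 9 lines: uwxj cngi onkrm rwg qffmj zxsd cqcy mphm oshwn
Hunk 3: at line 3 remove [qffmj] add [xfkvm,bbrpa,pnw] -> 11 lines: uwxj cngi onkrm rwg xfkvm bbrpa pnw zxsd cqcy mphm oshwn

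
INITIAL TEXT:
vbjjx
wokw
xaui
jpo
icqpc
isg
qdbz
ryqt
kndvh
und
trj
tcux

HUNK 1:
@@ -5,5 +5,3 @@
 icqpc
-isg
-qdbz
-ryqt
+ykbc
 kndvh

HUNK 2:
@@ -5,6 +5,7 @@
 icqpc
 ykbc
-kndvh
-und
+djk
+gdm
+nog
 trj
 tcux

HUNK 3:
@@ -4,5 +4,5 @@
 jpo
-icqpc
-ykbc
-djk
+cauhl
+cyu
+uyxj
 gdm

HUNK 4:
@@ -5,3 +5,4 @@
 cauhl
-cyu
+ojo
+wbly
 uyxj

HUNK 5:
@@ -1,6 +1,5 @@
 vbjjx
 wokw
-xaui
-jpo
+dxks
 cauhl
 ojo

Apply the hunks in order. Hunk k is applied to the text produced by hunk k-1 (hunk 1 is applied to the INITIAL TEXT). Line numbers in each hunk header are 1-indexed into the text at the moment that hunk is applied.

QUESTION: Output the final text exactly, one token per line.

Answer: vbjjx
wokw
dxks
cauhl
ojo
wbly
uyxj
gdm
nog
trj
tcux

Derivation:
Hunk 1: at line 5 remove [isg,qdbz,ryqt] add [ykbc] -> 10 lines: vbjjx wokw xaui jpo icqpc ykbc kndvh und trj tcux
Hunk 2: at line 5 remove [kndvh,und] add [djk,gdm,nog] -> 11 lines: vbjjx wokw xaui jpo icqpc ykbc djk gdm nog trj tcux
Hunk 3: at line 4 remove [icqpc,ykbc,djk] add [cauhl,cyu,uyxj] -> 11 lines: vbjjx wokw xaui jpo cauhl cyu uyxj gdm nog trj tcux
Hunk 4: at line 5 remove [cyu] add [ojo,wbly] -> 12 lines: vbjjx wokw xaui jpo cauhl ojo wbly uyxj gdm nog trj tcux
Hunk 5: at line 1 remove [xaui,jpo] add [dxks] -> 11 lines: vbjjx wokw dxks cauhl ojo wbly uyxj gdm nog trj tcux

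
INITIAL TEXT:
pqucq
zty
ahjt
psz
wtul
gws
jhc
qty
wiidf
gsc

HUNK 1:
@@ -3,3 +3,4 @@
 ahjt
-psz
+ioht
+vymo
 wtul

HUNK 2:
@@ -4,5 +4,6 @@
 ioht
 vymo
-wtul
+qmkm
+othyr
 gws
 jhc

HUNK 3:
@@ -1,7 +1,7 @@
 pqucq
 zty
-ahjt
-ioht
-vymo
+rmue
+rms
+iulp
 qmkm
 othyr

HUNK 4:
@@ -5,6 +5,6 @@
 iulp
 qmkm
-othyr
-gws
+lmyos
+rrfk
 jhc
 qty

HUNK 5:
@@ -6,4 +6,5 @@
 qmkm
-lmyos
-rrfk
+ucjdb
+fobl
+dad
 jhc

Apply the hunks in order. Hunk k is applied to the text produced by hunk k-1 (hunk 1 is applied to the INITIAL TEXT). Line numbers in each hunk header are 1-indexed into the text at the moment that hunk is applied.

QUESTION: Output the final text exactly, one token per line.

Answer: pqucq
zty
rmue
rms
iulp
qmkm
ucjdb
fobl
dad
jhc
qty
wiidf
gsc

Derivation:
Hunk 1: at line 3 remove [psz] add [ioht,vymo] -> 11 lines: pqucq zty ahjt ioht vymo wtul gws jhc qty wiidf gsc
Hunk 2: at line 4 remove [wtul] add [qmkm,othyr] -> 12 lines: pqucq zty ahjt ioht vymo qmkm othyr gws jhc qty wiidf gsc
Hunk 3: at line 1 remove [ahjt,ioht,vymo] add [rmue,rms,iulp] -> 12 lines: pqucq zty rmue rms iulp qmkm othyr gws jhc qty wiidf gsc
Hunk 4: at line 5 remove [othyr,gws] add [lmyos,rrfk] -> 12 lines: pqucq zty rmue rms iulp qmkm lmyos rrfk jhc qty wiidf gsc
Hunk 5: at line 6 remove [lmyos,rrfk] add [ucjdb,fobl,dad] -> 13 lines: pqucq zty rmue rms iulp qmkm ucjdb fobl dad jhc qty wiidf gsc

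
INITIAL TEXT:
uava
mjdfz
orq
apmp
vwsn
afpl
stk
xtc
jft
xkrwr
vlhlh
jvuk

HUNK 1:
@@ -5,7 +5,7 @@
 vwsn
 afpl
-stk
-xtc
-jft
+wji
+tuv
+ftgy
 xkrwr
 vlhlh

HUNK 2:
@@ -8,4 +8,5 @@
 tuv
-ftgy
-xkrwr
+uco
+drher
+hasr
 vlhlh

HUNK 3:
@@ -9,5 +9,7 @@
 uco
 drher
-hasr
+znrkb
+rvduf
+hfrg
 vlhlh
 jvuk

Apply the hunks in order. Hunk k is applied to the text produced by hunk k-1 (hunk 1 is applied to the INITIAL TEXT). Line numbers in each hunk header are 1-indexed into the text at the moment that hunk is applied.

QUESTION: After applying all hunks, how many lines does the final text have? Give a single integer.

Answer: 15

Derivation:
Hunk 1: at line 5 remove [stk,xtc,jft] add [wji,tuv,ftgy] -> 12 lines: uava mjdfz orq apmp vwsn afpl wji tuv ftgy xkrwr vlhlh jvuk
Hunk 2: at line 8 remove [ftgy,xkrwr] add [uco,drher,hasr] -> 13 lines: uava mjdfz orq apmp vwsn afpl wji tuv uco drher hasr vlhlh jvuk
Hunk 3: at line 9 remove [hasr] add [znrkb,rvduf,hfrg] -> 15 lines: uava mjdfz orq apmp vwsn afpl wji tuv uco drher znrkb rvduf hfrg vlhlh jvuk
Final line count: 15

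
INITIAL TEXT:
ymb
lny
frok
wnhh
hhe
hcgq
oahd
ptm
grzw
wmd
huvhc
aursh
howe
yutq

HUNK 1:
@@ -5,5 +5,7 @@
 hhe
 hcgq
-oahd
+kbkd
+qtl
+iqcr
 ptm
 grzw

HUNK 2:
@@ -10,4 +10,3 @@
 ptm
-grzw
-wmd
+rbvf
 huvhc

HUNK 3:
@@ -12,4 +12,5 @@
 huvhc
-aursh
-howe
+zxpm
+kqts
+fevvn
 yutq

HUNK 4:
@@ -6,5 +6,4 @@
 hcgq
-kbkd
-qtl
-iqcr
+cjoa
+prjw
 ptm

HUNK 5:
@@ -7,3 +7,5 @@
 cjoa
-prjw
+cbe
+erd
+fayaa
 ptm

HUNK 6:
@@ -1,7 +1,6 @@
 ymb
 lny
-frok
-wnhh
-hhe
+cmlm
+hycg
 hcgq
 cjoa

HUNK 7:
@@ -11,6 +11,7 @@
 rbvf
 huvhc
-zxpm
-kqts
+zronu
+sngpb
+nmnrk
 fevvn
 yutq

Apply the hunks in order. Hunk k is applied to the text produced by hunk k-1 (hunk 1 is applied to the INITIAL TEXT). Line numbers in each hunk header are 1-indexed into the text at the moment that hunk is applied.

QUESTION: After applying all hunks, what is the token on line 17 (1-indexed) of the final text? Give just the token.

Hunk 1: at line 5 remove [oahd] add [kbkd,qtl,iqcr] -> 16 lines: ymb lny frok wnhh hhe hcgq kbkd qtl iqcr ptm grzw wmd huvhc aursh howe yutq
Hunk 2: at line 10 remove [grzw,wmd] add [rbvf] -> 15 lines: ymb lny frok wnhh hhe hcgq kbkd qtl iqcr ptm rbvf huvhc aursh howe yutq
Hunk 3: at line 12 remove [aursh,howe] add [zxpm,kqts,fevvn] -> 16 lines: ymb lny frok wnhh hhe hcgq kbkd qtl iqcr ptm rbvf huvhc zxpm kqts fevvn yutq
Hunk 4: at line 6 remove [kbkd,qtl,iqcr] add [cjoa,prjw] -> 15 lines: ymb lny frok wnhh hhe hcgq cjoa prjw ptm rbvf huvhc zxpm kqts fevvn yutq
Hunk 5: at line 7 remove [prjw] add [cbe,erd,fayaa] -> 17 lines: ymb lny frok wnhh hhe hcgq cjoa cbe erd fayaa ptm rbvf huvhc zxpm kqts fevvn yutq
Hunk 6: at line 1 remove [frok,wnhh,hhe] add [cmlm,hycg] -> 16 lines: ymb lny cmlm hycg hcgq cjoa cbe erd fayaa ptm rbvf huvhc zxpm kqts fevvn yutq
Hunk 7: at line 11 remove [zxpm,kqts] add [zronu,sngpb,nmnrk] -> 17 lines: ymb lny cmlm hycg hcgq cjoa cbe erd fayaa ptm rbvf huvhc zronu sngpb nmnrk fevvn yutq
Final line 17: yutq

Answer: yutq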